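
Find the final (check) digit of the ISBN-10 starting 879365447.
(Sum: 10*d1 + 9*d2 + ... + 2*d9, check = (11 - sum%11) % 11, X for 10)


Weighted sum: 339
339 mod 11 = 9

Check digit: 2


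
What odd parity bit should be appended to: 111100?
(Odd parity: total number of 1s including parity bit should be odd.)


Number of 1s in data: 4
Parity bit: 1

1


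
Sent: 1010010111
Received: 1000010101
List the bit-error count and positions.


XOR: 0010000010

2 error(s) at position(s): 2, 8


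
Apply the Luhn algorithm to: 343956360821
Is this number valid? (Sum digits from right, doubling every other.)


Luhn sum = 57
57 mod 10 = 7

Invalid (Luhn sum mod 10 = 7)


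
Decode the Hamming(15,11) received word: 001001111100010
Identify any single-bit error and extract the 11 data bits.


Syndrome = 7: error at position 7

Data: 10101100010 (corrected bit 7)


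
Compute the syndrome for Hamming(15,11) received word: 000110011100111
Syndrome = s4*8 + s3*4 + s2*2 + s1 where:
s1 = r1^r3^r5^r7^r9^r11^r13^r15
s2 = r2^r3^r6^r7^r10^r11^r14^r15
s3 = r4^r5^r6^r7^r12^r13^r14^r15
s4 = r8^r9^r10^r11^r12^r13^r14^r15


s1=0, s2=1, s3=1, s4=0

Syndrome = 6 (error at position 6)


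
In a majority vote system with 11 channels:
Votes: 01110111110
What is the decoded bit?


Ones: 8 out of 11
Threshold: 6

1 (8/11 voted 1)


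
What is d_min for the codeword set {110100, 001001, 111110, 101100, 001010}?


Comparing all pairs, minimum distance: 2
Can detect 1 errors, correct 0 errors

2


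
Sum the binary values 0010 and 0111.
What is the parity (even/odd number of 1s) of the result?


0010 = 2
0111 = 7
Sum = 9 = 1001
1s count = 2

even parity (2 ones in 1001)


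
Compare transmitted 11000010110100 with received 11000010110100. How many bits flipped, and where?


XOR: 00000000000000

0 errors (received matches sent)


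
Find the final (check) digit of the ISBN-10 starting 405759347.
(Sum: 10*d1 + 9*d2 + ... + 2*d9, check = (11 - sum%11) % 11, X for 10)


Weighted sum: 242
242 mod 11 = 0

Check digit: 0


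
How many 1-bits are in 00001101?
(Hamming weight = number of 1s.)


Counting 1s in 00001101

3


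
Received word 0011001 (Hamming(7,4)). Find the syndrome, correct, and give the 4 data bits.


Syndrome = 0: no error detected

Data: 1001 (no errors)


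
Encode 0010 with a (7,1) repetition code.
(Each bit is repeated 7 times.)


Each bit -> 7 copies

0000000000000011111110000000


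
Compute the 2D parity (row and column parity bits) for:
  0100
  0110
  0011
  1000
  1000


Row parities: 10011
Column parities: 0001

Row P: 10011, Col P: 0001, Corner: 1


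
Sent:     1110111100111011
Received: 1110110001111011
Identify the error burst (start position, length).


XOR: 0000001101000000

Burst at position 6, length 4


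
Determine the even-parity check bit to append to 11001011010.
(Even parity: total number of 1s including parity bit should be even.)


Number of 1s in data: 6
Parity bit: 0

0


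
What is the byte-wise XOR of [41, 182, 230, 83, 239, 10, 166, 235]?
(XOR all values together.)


XOR chain: 41 ^ 182 ^ 230 ^ 83 ^ 239 ^ 10 ^ 166 ^ 235 = 130

130


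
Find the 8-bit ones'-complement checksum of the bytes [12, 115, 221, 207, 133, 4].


Sum = 692 mod 256 = 180
Complement = 75

75


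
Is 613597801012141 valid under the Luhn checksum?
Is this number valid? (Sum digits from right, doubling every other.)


Luhn sum = 50
50 mod 10 = 0

Valid (Luhn sum mod 10 = 0)


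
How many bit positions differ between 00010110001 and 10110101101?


XOR: 10100011100
Count of 1s: 5

5


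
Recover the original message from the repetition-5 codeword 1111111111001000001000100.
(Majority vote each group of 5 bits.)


Groups: 11111, 11111, 00100, 00010, 00100
Majority votes: 11000

11000


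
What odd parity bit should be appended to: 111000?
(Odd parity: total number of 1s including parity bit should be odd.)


Number of 1s in data: 3
Parity bit: 0

0


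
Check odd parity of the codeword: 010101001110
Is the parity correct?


Number of 1s: 6

No, parity error (6 ones)


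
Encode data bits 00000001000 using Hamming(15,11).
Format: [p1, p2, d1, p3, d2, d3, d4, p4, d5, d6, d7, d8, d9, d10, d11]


Parity bits: p1=0, p2=0, p3=1, p4=1

000100010001000


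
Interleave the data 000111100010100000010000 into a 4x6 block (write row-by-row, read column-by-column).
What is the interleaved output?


Matrix:
  000111
  100010
  100000
  010000
Read columns: 011000010000100011001000

011000010000100011001000


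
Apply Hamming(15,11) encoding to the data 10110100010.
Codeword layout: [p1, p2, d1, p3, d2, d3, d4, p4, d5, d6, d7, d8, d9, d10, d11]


Parity bits: p1=0, p2=1, p3=1, p4=0

011101100100010


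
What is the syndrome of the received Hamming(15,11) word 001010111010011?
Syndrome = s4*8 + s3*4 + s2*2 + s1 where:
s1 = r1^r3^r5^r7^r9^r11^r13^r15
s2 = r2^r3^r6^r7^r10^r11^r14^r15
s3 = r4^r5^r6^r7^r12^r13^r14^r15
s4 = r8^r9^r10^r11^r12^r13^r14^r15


s1=0, s2=1, s3=0, s4=1

Syndrome = 10 (error at position 10)


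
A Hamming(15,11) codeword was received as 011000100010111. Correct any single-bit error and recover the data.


Syndrome = 1: error at position 1

Data: 10010010111 (corrected bit 1)


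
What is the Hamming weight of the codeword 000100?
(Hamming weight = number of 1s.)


Counting 1s in 000100

1


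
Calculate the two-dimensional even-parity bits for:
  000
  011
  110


Row parities: 000
Column parities: 101

Row P: 000, Col P: 101, Corner: 0


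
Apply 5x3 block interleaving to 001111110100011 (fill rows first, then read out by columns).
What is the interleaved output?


Matrix:
  001
  111
  110
  100
  011
Read columns: 011100110111001

011100110111001


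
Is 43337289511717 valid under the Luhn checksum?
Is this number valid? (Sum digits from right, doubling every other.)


Luhn sum = 63
63 mod 10 = 3

Invalid (Luhn sum mod 10 = 3)


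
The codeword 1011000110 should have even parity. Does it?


Number of 1s: 5

No, parity error (5 ones)


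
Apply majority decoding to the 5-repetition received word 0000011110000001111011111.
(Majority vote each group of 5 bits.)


Groups: 00000, 11110, 00000, 11110, 11111
Majority votes: 01011

01011


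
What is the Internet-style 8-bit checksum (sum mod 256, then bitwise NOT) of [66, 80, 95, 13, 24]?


Sum = 278 mod 256 = 22
Complement = 233

233


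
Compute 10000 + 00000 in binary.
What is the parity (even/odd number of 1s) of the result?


10000 = 16
00000 = 0
Sum = 16 = 10000
1s count = 1

odd parity (1 ones in 10000)


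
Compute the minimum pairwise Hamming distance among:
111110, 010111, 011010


Comparing all pairs, minimum distance: 2
Can detect 1 errors, correct 0 errors

2


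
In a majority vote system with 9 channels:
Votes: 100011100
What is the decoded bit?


Ones: 4 out of 9
Threshold: 5

0 (4/9 voted 1)


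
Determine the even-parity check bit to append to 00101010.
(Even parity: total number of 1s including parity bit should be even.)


Number of 1s in data: 3
Parity bit: 1

1


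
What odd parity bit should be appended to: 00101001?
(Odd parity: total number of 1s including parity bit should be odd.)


Number of 1s in data: 3
Parity bit: 0

0


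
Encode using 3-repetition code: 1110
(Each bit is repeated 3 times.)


Each bit -> 3 copies

111111111000


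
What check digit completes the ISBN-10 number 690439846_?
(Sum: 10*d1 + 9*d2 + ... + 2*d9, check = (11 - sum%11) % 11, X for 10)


Weighted sum: 288
288 mod 11 = 2

Check digit: 9


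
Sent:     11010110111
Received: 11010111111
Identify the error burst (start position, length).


XOR: 00000001000

Burst at position 7, length 1


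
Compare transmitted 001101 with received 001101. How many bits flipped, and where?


XOR: 000000

0 errors (received matches sent)


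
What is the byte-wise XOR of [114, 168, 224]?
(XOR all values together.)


XOR chain: 114 ^ 168 ^ 224 = 58

58


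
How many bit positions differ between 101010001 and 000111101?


XOR: 101101100
Count of 1s: 5

5


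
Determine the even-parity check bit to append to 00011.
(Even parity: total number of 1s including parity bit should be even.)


Number of 1s in data: 2
Parity bit: 0

0


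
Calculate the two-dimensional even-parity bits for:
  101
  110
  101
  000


Row parities: 0000
Column parities: 110

Row P: 0000, Col P: 110, Corner: 0


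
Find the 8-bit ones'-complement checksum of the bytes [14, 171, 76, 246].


Sum = 507 mod 256 = 251
Complement = 4

4


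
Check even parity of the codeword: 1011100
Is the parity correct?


Number of 1s: 4

Yes, parity is correct (4 ones)


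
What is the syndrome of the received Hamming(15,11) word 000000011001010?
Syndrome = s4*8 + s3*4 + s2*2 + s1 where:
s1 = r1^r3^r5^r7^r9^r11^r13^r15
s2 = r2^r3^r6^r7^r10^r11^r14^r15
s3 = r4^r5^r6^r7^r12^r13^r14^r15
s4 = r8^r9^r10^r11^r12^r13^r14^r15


s1=1, s2=1, s3=0, s4=0

Syndrome = 3 (error at position 3)


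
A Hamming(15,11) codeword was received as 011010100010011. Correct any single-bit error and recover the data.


Syndrome = 9: error at position 9

Data: 11011010011 (corrected bit 9)


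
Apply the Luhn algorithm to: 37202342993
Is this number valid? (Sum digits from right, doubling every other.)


Luhn sum = 47
47 mod 10 = 7

Invalid (Luhn sum mod 10 = 7)


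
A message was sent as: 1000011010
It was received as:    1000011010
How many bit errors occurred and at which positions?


XOR: 0000000000

0 errors (received matches sent)


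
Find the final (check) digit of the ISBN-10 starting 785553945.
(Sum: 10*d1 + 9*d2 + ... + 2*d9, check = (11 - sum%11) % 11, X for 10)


Weighted sum: 320
320 mod 11 = 1

Check digit: X


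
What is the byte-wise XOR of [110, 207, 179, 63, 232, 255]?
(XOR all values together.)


XOR chain: 110 ^ 207 ^ 179 ^ 63 ^ 232 ^ 255 = 58

58


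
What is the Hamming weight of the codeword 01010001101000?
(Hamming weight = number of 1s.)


Counting 1s in 01010001101000

5


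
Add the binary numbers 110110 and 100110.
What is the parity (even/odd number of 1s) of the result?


110110 = 54
100110 = 38
Sum = 92 = 1011100
1s count = 4

even parity (4 ones in 1011100)


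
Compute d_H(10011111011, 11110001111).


XOR: 01101110100
Count of 1s: 6

6


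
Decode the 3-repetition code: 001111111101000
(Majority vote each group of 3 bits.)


Groups: 001, 111, 111, 101, 000
Majority votes: 01110

01110


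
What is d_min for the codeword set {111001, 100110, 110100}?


Comparing all pairs, minimum distance: 2
Can detect 1 errors, correct 0 errors

2


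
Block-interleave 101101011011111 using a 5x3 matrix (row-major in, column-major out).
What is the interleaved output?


Matrix:
  101
  101
  011
  011
  111
Read columns: 110010011111111

110010011111111


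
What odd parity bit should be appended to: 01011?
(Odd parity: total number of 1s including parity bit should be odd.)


Number of 1s in data: 3
Parity bit: 0

0


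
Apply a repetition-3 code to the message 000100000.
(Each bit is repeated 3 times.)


Each bit -> 3 copies

000000000111000000000000000


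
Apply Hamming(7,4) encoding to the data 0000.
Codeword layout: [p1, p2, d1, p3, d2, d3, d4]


Parity bits: p1=0, p2=0, p3=0

0000000


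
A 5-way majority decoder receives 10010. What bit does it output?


Ones: 2 out of 5
Threshold: 3

0 (2/5 voted 1)


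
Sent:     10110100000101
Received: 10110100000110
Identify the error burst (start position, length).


XOR: 00000000000011

Burst at position 12, length 2


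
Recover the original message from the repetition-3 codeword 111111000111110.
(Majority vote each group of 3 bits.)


Groups: 111, 111, 000, 111, 110
Majority votes: 11011

11011


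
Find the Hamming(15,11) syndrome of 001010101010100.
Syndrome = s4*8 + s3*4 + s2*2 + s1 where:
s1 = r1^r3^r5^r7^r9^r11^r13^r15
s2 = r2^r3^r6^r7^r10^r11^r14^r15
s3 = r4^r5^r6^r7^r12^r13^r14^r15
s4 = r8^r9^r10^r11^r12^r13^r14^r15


s1=0, s2=1, s3=1, s4=1

Syndrome = 14 (error at position 14)


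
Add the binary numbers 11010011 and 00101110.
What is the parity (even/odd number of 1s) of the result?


11010011 = 211
00101110 = 46
Sum = 257 = 100000001
1s count = 2

even parity (2 ones in 100000001)


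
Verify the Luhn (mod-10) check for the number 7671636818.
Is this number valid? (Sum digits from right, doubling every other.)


Luhn sum = 44
44 mod 10 = 4

Invalid (Luhn sum mod 10 = 4)


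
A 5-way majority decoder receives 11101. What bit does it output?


Ones: 4 out of 5
Threshold: 3

1 (4/5 voted 1)


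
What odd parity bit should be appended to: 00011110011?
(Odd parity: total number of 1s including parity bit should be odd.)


Number of 1s in data: 6
Parity bit: 1

1


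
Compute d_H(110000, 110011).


XOR: 000011
Count of 1s: 2

2


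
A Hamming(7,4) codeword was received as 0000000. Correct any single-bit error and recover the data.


Syndrome = 0: no error detected

Data: 0000 (no errors)


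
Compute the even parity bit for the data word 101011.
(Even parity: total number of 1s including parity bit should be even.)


Number of 1s in data: 4
Parity bit: 0

0


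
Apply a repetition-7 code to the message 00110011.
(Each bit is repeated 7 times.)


Each bit -> 7 copies

00000000000000111111111111110000000000000011111111111111


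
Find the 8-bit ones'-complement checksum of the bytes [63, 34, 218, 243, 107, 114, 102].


Sum = 881 mod 256 = 113
Complement = 142

142


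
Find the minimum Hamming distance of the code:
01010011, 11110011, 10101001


Comparing all pairs, minimum distance: 2
Can detect 1 errors, correct 0 errors

2


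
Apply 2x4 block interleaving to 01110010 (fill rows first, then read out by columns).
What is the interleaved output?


Matrix:
  0111
  0010
Read columns: 00101110

00101110


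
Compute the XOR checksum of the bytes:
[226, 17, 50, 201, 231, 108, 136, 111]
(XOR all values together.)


XOR chain: 226 ^ 17 ^ 50 ^ 201 ^ 231 ^ 108 ^ 136 ^ 111 = 100

100


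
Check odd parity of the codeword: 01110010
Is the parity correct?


Number of 1s: 4

No, parity error (4 ones)


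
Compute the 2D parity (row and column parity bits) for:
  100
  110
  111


Row parities: 101
Column parities: 101

Row P: 101, Col P: 101, Corner: 0


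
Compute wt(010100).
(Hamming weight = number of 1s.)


Counting 1s in 010100

2


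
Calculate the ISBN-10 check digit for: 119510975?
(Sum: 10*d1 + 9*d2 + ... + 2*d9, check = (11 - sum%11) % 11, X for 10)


Weighted sum: 199
199 mod 11 = 1

Check digit: X


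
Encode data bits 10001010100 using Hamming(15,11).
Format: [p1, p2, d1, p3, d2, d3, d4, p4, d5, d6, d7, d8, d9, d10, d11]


Parity bits: p1=0, p2=0, p3=1, p4=1

001100011010100


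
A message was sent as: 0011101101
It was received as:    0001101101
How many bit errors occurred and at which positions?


XOR: 0010000000

1 error(s) at position(s): 2


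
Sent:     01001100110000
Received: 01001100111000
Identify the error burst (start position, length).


XOR: 00000000001000

Burst at position 10, length 1


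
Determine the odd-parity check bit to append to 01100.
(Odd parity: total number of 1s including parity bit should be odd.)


Number of 1s in data: 2
Parity bit: 1

1


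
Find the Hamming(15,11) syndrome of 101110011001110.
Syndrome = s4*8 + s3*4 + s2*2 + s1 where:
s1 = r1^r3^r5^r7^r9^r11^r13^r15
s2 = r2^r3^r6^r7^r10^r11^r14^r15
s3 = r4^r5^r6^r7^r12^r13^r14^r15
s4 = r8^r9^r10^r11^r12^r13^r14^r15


s1=1, s2=0, s3=1, s4=1

Syndrome = 13 (error at position 13)


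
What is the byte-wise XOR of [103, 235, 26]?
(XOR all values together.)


XOR chain: 103 ^ 235 ^ 26 = 150

150


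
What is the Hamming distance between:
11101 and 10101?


XOR: 01000
Count of 1s: 1

1


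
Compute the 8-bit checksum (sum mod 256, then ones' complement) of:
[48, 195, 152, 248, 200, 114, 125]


Sum = 1082 mod 256 = 58
Complement = 197

197


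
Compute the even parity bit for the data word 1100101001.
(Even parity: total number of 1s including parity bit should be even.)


Number of 1s in data: 5
Parity bit: 1

1


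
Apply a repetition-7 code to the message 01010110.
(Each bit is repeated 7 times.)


Each bit -> 7 copies

00000001111111000000011111110000000111111111111110000000


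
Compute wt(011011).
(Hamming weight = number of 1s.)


Counting 1s in 011011

4


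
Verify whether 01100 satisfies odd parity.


Number of 1s: 2

No, parity error (2 ones)


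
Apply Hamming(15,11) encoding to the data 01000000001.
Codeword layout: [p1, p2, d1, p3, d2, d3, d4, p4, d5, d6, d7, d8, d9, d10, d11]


Parity bits: p1=0, p2=1, p3=0, p4=1

010010010000001


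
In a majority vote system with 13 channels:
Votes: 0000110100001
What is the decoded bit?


Ones: 4 out of 13
Threshold: 7

0 (4/13 voted 1)


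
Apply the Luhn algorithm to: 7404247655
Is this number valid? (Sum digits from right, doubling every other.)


Luhn sum = 38
38 mod 10 = 8

Invalid (Luhn sum mod 10 = 8)


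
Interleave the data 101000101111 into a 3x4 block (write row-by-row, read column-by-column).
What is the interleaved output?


Matrix:
  1010
  0010
  1111
Read columns: 101001111001

101001111001


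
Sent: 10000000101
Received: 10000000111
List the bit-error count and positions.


XOR: 00000000010

1 error(s) at position(s): 9


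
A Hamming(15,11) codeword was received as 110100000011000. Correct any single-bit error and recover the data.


Syndrome = 0: no error detected

Data: 00000011000 (no errors)


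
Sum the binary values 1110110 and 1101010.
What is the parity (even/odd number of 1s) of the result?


1110110 = 118
1101010 = 106
Sum = 224 = 11100000
1s count = 3

odd parity (3 ones in 11100000)


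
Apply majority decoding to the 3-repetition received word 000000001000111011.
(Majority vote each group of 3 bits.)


Groups: 000, 000, 001, 000, 111, 011
Majority votes: 000011

000011


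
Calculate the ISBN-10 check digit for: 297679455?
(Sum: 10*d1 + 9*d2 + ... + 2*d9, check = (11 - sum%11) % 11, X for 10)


Weighted sum: 327
327 mod 11 = 8

Check digit: 3


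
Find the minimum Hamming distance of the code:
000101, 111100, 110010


Comparing all pairs, minimum distance: 3
Can detect 2 errors, correct 1 errors

3


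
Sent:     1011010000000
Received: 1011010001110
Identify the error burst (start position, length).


XOR: 0000000001110

Burst at position 9, length 3


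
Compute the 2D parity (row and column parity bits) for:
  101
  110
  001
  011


Row parities: 0010
Column parities: 001

Row P: 0010, Col P: 001, Corner: 1


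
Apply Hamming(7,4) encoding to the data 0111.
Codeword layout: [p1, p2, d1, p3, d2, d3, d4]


Parity bits: p1=0, p2=0, p3=1

0001111


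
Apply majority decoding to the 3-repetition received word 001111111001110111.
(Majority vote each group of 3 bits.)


Groups: 001, 111, 111, 001, 110, 111
Majority votes: 011011

011011


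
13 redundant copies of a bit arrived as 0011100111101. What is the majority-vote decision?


Ones: 8 out of 13
Threshold: 7

1 (8/13 voted 1)


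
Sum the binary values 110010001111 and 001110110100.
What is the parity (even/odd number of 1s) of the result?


110010001111 = 3215
001110110100 = 948
Sum = 4163 = 1000001000011
1s count = 4

even parity (4 ones in 1000001000011)


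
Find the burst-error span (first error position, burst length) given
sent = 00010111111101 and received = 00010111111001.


XOR: 00000000000100

Burst at position 11, length 1


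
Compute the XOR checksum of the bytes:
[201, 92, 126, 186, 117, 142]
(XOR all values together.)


XOR chain: 201 ^ 92 ^ 126 ^ 186 ^ 117 ^ 142 = 170

170


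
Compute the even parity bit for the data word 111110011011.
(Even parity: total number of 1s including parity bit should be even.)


Number of 1s in data: 9
Parity bit: 1

1


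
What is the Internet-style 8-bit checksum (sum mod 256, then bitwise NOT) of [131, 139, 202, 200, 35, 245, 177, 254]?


Sum = 1383 mod 256 = 103
Complement = 152

152


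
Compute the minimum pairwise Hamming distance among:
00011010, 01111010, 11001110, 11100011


Comparing all pairs, minimum distance: 2
Can detect 1 errors, correct 0 errors

2


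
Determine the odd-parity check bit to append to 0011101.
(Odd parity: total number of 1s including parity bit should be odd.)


Number of 1s in data: 4
Parity bit: 1

1


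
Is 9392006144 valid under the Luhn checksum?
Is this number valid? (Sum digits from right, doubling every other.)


Luhn sum = 39
39 mod 10 = 9

Invalid (Luhn sum mod 10 = 9)


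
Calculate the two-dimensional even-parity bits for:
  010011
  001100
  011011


Row parities: 100
Column parities: 000100

Row P: 100, Col P: 000100, Corner: 1


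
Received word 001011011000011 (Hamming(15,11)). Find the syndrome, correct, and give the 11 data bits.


Syndrome = 0: no error detected

Data: 11101000011 (no errors)


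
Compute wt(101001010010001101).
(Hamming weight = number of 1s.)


Counting 1s in 101001010010001101

8


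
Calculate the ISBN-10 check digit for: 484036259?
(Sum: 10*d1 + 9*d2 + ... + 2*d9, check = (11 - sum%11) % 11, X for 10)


Weighted sum: 233
233 mod 11 = 2

Check digit: 9


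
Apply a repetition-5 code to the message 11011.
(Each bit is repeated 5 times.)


Each bit -> 5 copies

1111111111000001111111111


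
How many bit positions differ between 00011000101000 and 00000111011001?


XOR: 00011111110001
Count of 1s: 8

8


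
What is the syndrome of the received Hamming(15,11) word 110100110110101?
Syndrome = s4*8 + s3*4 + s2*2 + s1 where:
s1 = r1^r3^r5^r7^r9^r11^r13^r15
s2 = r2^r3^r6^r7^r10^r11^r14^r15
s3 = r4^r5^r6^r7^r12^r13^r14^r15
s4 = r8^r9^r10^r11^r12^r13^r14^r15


s1=1, s2=1, s3=0, s4=1

Syndrome = 11 (error at position 11)


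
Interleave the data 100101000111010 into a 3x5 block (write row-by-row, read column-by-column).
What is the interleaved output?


Matrix:
  10010
  10001
  11010
Read columns: 111001000101010

111001000101010


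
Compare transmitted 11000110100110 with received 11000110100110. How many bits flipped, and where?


XOR: 00000000000000

0 errors (received matches sent)


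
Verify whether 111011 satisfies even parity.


Number of 1s: 5

No, parity error (5 ones)


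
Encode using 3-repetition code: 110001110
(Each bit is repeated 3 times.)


Each bit -> 3 copies

111111000000000111111111000


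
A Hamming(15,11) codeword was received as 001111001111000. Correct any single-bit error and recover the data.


Syndrome = 0: no error detected

Data: 11101111000 (no errors)


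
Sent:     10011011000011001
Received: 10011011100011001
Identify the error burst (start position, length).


XOR: 00000000100000000

Burst at position 8, length 1


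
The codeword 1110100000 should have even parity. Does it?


Number of 1s: 4

Yes, parity is correct (4 ones)


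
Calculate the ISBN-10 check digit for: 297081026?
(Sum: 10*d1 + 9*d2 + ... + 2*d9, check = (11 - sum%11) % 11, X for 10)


Weighted sum: 228
228 mod 11 = 8

Check digit: 3


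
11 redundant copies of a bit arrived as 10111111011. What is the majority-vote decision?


Ones: 9 out of 11
Threshold: 6

1 (9/11 voted 1)


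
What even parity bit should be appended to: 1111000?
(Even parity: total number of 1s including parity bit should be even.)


Number of 1s in data: 4
Parity bit: 0

0


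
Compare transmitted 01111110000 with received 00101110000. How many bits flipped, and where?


XOR: 01010000000

2 error(s) at position(s): 1, 3


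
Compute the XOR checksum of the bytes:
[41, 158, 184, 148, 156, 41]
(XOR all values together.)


XOR chain: 41 ^ 158 ^ 184 ^ 148 ^ 156 ^ 41 = 46

46


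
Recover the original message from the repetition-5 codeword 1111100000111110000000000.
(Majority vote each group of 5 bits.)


Groups: 11111, 00000, 11111, 00000, 00000
Majority votes: 10100

10100


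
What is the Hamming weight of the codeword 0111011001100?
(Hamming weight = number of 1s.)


Counting 1s in 0111011001100

7


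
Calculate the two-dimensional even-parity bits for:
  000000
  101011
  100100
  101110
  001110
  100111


Row parities: 000010
Column parities: 001000

Row P: 000010, Col P: 001000, Corner: 1


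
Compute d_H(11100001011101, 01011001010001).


XOR: 10111000001100
Count of 1s: 6

6


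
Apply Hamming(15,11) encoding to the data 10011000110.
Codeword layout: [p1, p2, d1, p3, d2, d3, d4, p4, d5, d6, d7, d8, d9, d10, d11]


Parity bits: p1=0, p2=1, p3=1, p4=1

011100111000110


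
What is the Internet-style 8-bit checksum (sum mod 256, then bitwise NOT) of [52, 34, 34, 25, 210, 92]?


Sum = 447 mod 256 = 191
Complement = 64

64


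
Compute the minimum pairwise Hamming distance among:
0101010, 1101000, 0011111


Comparing all pairs, minimum distance: 2
Can detect 1 errors, correct 0 errors

2


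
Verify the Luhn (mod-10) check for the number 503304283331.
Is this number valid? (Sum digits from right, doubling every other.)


Luhn sum = 42
42 mod 10 = 2

Invalid (Luhn sum mod 10 = 2)


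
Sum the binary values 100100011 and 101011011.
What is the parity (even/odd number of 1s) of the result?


100100011 = 291
101011011 = 347
Sum = 638 = 1001111110
1s count = 7

odd parity (7 ones in 1001111110)


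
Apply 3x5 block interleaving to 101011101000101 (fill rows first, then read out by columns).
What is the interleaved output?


Matrix:
  10101
  11010
  00101
Read columns: 110010101010101

110010101010101


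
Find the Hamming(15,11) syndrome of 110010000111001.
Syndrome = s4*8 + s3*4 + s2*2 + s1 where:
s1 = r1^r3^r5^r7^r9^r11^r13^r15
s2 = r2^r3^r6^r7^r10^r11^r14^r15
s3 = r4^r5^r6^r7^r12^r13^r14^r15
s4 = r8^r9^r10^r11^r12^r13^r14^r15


s1=0, s2=0, s3=1, s4=0

Syndrome = 4 (error at position 4)


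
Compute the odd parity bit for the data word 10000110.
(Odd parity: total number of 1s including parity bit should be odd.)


Number of 1s in data: 3
Parity bit: 0

0


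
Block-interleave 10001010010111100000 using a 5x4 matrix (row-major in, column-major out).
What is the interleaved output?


Matrix:
  1000
  1010
  0101
  1110
  0000
Read columns: 11010001100101000100

11010001100101000100


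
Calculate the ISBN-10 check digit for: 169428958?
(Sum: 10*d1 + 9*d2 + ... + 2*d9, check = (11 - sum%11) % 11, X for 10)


Weighted sum: 283
283 mod 11 = 8

Check digit: 3


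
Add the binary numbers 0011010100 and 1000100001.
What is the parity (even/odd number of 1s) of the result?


0011010100 = 212
1000100001 = 545
Sum = 757 = 1011110101
1s count = 7

odd parity (7 ones in 1011110101)


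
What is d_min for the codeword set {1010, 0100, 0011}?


Comparing all pairs, minimum distance: 2
Can detect 1 errors, correct 0 errors

2


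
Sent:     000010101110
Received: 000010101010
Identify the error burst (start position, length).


XOR: 000000000100

Burst at position 9, length 1


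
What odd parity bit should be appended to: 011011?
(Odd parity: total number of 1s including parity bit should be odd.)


Number of 1s in data: 4
Parity bit: 1

1


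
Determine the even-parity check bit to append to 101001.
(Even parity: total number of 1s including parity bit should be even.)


Number of 1s in data: 3
Parity bit: 1

1


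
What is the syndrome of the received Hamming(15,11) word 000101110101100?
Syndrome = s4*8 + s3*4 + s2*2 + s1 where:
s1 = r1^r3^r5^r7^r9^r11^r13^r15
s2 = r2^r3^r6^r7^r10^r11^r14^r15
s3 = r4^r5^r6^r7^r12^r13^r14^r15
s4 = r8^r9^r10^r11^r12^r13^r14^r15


s1=0, s2=1, s3=1, s4=0

Syndrome = 6 (error at position 6)


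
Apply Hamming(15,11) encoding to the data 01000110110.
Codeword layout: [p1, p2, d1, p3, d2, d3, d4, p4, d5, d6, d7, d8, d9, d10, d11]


Parity bits: p1=1, p2=1, p3=1, p4=0

110110000110110


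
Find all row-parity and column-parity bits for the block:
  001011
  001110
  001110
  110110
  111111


Row parities: 11100
Column parities: 000010

Row P: 11100, Col P: 000010, Corner: 1


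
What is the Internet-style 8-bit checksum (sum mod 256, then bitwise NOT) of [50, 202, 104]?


Sum = 356 mod 256 = 100
Complement = 155

155


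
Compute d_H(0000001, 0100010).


XOR: 0100011
Count of 1s: 3

3


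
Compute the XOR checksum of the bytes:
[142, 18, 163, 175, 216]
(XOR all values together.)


XOR chain: 142 ^ 18 ^ 163 ^ 175 ^ 216 = 72

72


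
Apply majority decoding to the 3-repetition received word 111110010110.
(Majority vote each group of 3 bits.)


Groups: 111, 110, 010, 110
Majority votes: 1101

1101


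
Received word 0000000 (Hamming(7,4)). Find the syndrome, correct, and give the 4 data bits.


Syndrome = 0: no error detected

Data: 0000 (no errors)


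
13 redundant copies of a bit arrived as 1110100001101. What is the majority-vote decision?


Ones: 7 out of 13
Threshold: 7

1 (7/13 voted 1)


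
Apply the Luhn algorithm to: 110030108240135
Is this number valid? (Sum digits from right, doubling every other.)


Luhn sum = 35
35 mod 10 = 5

Invalid (Luhn sum mod 10 = 5)


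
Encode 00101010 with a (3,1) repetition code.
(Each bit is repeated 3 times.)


Each bit -> 3 copies

000000111000111000111000


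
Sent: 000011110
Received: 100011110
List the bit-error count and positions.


XOR: 100000000

1 error(s) at position(s): 0


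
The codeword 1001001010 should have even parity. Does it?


Number of 1s: 4

Yes, parity is correct (4 ones)


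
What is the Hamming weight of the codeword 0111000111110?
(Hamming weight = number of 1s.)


Counting 1s in 0111000111110

8


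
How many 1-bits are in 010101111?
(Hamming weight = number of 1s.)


Counting 1s in 010101111

6


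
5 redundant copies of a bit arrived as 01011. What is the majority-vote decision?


Ones: 3 out of 5
Threshold: 3

1 (3/5 voted 1)


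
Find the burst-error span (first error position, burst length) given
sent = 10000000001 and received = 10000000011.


XOR: 00000000010

Burst at position 9, length 1


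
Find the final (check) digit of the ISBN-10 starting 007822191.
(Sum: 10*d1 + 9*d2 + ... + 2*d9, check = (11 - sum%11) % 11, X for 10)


Weighted sum: 167
167 mod 11 = 2

Check digit: 9


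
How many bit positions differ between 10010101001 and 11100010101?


XOR: 01110111100
Count of 1s: 7

7


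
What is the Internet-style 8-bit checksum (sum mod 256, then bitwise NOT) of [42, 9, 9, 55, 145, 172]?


Sum = 432 mod 256 = 176
Complement = 79

79


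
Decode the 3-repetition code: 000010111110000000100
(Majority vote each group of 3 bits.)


Groups: 000, 010, 111, 110, 000, 000, 100
Majority votes: 0011000

0011000


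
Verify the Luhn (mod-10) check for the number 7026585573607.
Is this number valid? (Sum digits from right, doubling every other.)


Luhn sum = 56
56 mod 10 = 6

Invalid (Luhn sum mod 10 = 6)


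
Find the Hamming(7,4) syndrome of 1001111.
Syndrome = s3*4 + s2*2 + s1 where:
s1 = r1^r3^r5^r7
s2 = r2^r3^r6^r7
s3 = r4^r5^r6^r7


s1=1, s2=0, s3=0

Syndrome = 1 (error at position 1)


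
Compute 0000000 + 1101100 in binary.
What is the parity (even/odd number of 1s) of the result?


0000000 = 0
1101100 = 108
Sum = 108 = 1101100
1s count = 4

even parity (4 ones in 1101100)


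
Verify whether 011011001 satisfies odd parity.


Number of 1s: 5

Yes, parity is correct (5 ones)


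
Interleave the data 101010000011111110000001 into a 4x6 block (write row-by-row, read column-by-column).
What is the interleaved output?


Matrix:
  101010
  000011
  111110
  000001
Read columns: 101000101010001011100101

101000101010001011100101


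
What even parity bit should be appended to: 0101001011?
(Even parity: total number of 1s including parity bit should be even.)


Number of 1s in data: 5
Parity bit: 1

1


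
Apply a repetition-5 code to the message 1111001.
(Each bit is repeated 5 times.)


Each bit -> 5 copies

11111111111111111111000000000011111


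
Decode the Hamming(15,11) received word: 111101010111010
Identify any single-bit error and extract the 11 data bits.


Syndrome = 9: error at position 9

Data: 10101111010 (corrected bit 9)


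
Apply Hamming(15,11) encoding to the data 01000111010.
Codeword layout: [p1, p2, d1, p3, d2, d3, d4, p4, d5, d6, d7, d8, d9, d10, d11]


Parity bits: p1=0, p2=1, p3=1, p4=0

010110000111010


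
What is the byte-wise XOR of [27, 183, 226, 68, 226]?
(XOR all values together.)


XOR chain: 27 ^ 183 ^ 226 ^ 68 ^ 226 = 232

232


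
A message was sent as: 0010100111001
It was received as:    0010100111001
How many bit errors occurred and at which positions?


XOR: 0000000000000

0 errors (received matches sent)


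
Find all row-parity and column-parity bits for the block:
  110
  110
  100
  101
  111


Row parities: 00101
Column parities: 110

Row P: 00101, Col P: 110, Corner: 0


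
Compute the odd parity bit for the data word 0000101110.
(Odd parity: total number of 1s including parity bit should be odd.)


Number of 1s in data: 4
Parity bit: 1

1


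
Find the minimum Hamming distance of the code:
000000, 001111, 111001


Comparing all pairs, minimum distance: 4
Can detect 3 errors, correct 1 errors

4


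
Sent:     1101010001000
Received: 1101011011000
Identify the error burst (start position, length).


XOR: 0000001010000

Burst at position 6, length 3


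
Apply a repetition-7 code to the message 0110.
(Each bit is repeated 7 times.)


Each bit -> 7 copies

0000000111111111111110000000


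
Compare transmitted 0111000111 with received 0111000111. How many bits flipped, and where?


XOR: 0000000000

0 errors (received matches sent)


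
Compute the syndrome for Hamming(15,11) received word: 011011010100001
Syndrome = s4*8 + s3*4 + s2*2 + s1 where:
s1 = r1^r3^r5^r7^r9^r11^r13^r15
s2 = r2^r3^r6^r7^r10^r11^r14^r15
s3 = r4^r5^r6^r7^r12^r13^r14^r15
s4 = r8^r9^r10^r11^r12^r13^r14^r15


s1=1, s2=1, s3=1, s4=1

Syndrome = 15 (error at position 15)


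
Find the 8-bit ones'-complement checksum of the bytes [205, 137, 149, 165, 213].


Sum = 869 mod 256 = 101
Complement = 154

154


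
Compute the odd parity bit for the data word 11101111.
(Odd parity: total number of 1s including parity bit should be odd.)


Number of 1s in data: 7
Parity bit: 0

0


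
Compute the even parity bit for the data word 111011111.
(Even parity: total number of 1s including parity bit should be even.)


Number of 1s in data: 8
Parity bit: 0

0


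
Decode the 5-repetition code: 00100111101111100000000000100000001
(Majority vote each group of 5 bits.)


Groups: 00100, 11110, 11111, 00000, 00000, 01000, 00001
Majority votes: 0110000

0110000


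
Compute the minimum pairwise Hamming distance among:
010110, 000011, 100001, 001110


Comparing all pairs, minimum distance: 2
Can detect 1 errors, correct 0 errors

2


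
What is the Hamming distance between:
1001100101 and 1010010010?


XOR: 0011110111
Count of 1s: 7

7


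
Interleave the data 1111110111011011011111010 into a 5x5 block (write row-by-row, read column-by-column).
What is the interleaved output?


Matrix:
  11111
  10111
  01101
  10111
  11010
Read columns: 1101110101111101101111110

1101110101111101101111110


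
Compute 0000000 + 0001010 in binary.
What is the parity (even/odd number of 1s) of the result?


0000000 = 0
0001010 = 10
Sum = 10 = 1010
1s count = 2

even parity (2 ones in 1010)


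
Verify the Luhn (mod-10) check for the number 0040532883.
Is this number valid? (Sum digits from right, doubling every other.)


Luhn sum = 34
34 mod 10 = 4

Invalid (Luhn sum mod 10 = 4)


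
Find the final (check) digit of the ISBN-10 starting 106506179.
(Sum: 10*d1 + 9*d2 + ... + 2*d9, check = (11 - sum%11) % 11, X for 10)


Weighted sum: 166
166 mod 11 = 1

Check digit: X


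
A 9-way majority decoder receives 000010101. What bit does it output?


Ones: 3 out of 9
Threshold: 5

0 (3/9 voted 1)


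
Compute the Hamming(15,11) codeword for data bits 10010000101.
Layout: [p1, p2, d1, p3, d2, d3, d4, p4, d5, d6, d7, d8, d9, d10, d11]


Parity bits: p1=0, p2=1, p3=1, p4=0

011100100000101


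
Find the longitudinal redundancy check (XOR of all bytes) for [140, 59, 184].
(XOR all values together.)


XOR chain: 140 ^ 59 ^ 184 = 15

15


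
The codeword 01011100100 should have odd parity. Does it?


Number of 1s: 5

Yes, parity is correct (5 ones)


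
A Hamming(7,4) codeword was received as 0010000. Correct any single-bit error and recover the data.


Syndrome = 3: error at position 3

Data: 0000 (corrected bit 3)


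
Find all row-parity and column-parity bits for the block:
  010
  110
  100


Row parities: 101
Column parities: 000

Row P: 101, Col P: 000, Corner: 0


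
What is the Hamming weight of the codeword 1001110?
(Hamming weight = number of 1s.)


Counting 1s in 1001110

4


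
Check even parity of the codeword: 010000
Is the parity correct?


Number of 1s: 1

No, parity error (1 ones)


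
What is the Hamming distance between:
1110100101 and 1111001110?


XOR: 0001101011
Count of 1s: 5

5


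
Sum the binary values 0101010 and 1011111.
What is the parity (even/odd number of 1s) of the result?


0101010 = 42
1011111 = 95
Sum = 137 = 10001001
1s count = 3

odd parity (3 ones in 10001001)


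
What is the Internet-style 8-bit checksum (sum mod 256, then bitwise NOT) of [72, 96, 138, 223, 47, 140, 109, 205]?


Sum = 1030 mod 256 = 6
Complement = 249

249


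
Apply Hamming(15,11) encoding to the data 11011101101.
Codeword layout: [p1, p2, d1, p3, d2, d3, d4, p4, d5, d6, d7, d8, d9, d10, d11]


Parity bits: p1=0, p2=0, p3=1, p4=1

001110111101101


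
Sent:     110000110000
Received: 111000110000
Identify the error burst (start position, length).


XOR: 001000000000

Burst at position 2, length 1


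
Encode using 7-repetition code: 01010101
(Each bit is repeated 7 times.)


Each bit -> 7 copies

00000001111111000000011111110000000111111100000001111111


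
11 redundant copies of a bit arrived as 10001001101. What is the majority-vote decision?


Ones: 5 out of 11
Threshold: 6

0 (5/11 voted 1)


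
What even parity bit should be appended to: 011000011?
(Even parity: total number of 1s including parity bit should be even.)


Number of 1s in data: 4
Parity bit: 0

0


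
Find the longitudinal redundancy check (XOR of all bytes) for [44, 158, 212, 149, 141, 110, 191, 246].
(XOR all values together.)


XOR chain: 44 ^ 158 ^ 212 ^ 149 ^ 141 ^ 110 ^ 191 ^ 246 = 89

89


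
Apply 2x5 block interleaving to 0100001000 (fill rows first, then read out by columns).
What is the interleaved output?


Matrix:
  01000
  01000
Read columns: 0011000000

0011000000


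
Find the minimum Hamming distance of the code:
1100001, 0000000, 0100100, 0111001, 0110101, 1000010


Comparing all pairs, minimum distance: 2
Can detect 1 errors, correct 0 errors

2


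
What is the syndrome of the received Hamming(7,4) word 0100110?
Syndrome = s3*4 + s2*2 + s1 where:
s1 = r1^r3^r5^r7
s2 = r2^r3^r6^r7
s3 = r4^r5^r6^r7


s1=1, s2=0, s3=0

Syndrome = 1 (error at position 1)
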